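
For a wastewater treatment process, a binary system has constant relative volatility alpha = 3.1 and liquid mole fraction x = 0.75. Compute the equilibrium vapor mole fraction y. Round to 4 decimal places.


y = alpha*x / (1 + (alpha-1)*x)
y = 3.1*0.75 / (1 + (3.1-1)*0.75)
y = 2.325 / (1 + 1.575)
y = 2.325 / 2.575
y = 0.9029


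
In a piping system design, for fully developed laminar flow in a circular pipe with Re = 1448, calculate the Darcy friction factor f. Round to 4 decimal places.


f = 64 / Re
f = 64 / 1448
f = 0.0442


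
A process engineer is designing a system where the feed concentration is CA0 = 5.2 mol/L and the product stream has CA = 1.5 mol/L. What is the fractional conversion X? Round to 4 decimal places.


X = (CA0 - CA) / CA0
X = (5.2 - 1.5) / 5.2
X = 3.7 / 5.2
X = 0.7115


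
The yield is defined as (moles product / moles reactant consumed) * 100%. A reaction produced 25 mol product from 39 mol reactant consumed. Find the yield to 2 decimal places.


Yield = (moles product / moles consumed) * 100%
Yield = (25 / 39) * 100
Yield = 0.641 * 100
Yield = 64.10%


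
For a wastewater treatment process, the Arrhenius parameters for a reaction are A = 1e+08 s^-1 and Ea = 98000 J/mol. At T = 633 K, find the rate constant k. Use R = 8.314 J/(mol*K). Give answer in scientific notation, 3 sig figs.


k = A * exp(-Ea/(R*T))
k = 1e+08 * exp(-98000 / (8.314 * 633))
k = 1e+08 * exp(-18.621401)
k = 8.18e-01


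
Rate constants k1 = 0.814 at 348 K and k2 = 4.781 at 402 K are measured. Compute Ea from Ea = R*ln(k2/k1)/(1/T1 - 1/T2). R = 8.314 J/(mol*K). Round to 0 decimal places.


Ea = R * ln(k2/k1) / (1/T1 - 1/T2)
ln(k2/k1) = ln(4.781/0.814) = 1.7704446
1/T1 - 1/T2 = 1/348 - 1/402 = 0.000386001029
Ea = 8.314 * 1.7704446 / 0.000386001029
Ea = 38133 J/mol


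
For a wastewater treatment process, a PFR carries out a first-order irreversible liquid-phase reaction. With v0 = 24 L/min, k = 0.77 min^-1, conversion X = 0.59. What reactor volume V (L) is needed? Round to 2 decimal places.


V = (v0/k) * ln(1/(1-X))
V = (24/0.77) * ln(1/(1-0.59))
V = 31.168831 * ln(2.439024)
V = 31.168831 * 0.891598
V = 27.79 L


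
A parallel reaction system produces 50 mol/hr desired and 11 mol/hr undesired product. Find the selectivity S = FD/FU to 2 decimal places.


S = desired product rate / undesired product rate
S = 50 / 11
S = 4.55


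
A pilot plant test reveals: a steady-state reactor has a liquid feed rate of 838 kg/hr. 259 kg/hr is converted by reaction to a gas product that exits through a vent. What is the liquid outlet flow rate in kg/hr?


Steady-state mass balance on the main outlet: F_out = F_in - F_removed
F_out = 838 - 259
F_out = 579 kg/hr


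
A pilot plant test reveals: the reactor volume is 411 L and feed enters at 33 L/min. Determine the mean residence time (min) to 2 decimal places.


tau = V / v0
tau = 411 / 33
tau = 12.45 min


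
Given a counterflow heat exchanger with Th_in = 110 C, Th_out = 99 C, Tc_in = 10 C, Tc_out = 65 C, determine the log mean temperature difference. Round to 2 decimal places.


dT1 = Th_in - Tc_out = 110 - 65 = 45
dT2 = Th_out - Tc_in = 99 - 10 = 89
LMTD = (dT1 - dT2) / ln(dT1/dT2)
LMTD = (45 - 89) / ln(45/89)
LMTD = 64.52 K


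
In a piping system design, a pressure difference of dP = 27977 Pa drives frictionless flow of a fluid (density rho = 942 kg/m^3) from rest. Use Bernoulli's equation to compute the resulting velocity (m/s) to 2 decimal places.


v = sqrt(2*dP/rho)
v = sqrt(2*27977/942)
v = sqrt(59.399151)
v = 7.71 m/s


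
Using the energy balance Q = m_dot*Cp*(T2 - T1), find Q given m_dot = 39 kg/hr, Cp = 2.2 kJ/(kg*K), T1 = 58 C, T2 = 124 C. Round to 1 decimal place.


Q = m_dot * Cp * (T2 - T1)
Q = 39 * 2.2 * (124 - 58)
Q = 39 * 2.2 * 66
Q = 5662.8 kJ/hr


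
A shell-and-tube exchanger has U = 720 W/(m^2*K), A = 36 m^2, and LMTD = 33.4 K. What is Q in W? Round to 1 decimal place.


Q = U * A * LMTD
Q = 720 * 36 * 33.4
Q = 865728.0 W


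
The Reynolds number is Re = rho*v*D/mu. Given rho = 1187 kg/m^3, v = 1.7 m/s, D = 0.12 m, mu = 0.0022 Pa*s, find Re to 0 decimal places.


Re = rho * v * D / mu
Re = 1187 * 1.7 * 0.12 / 0.0022
Re = 242.148 / 0.0022
Re = 110067


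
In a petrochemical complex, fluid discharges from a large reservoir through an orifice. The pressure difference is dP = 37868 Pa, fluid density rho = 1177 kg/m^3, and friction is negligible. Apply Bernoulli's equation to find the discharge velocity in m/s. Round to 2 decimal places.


v = sqrt(2*dP/rho)
v = sqrt(2*37868/1177)
v = sqrt(64.346644)
v = 8.02 m/s


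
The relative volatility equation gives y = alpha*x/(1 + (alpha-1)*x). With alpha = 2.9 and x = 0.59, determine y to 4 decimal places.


y = alpha*x / (1 + (alpha-1)*x)
y = 2.9*0.59 / (1 + (2.9-1)*0.59)
y = 1.711 / (1 + 1.121)
y = 1.711 / 2.121
y = 0.8067


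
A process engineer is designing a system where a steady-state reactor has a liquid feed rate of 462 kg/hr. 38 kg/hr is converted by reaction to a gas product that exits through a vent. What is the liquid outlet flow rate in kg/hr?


Steady-state mass balance on the main outlet: F_out = F_in - F_removed
F_out = 462 - 38
F_out = 424 kg/hr


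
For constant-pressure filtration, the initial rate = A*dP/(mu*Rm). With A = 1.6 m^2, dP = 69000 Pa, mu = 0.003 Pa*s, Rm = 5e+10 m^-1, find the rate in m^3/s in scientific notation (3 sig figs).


rate = A * dP / (mu * Rm)
rate = 1.6 * 69000 / (0.003 * 5e+10)
rate = 110400.0 / 1.500e+08
rate = 7.36e-04 m^3/s


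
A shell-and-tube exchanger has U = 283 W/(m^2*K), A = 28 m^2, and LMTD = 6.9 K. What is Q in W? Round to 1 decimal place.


Q = U * A * LMTD
Q = 283 * 28 * 6.9
Q = 54675.6 W


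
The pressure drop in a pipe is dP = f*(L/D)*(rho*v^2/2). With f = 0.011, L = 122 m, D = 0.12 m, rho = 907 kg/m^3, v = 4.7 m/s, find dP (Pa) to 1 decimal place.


dP = f * (L/D) * (rho*v^2/2)
dP = 0.011 * (122/0.12) * (907*4.7^2/2)
L/D = 1016.66666667
rho*v^2/2 = 907*22.09/2 = 10017.815
dP = 0.011 * 1016.66666667 * 10017.815
dP = 112032.6 Pa


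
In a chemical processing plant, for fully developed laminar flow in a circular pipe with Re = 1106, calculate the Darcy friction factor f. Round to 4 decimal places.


f = 64 / Re
f = 64 / 1106
f = 0.0579


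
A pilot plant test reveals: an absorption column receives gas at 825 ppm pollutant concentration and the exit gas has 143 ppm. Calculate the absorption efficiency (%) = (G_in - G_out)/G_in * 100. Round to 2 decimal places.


Efficiency = (G_in - G_out) / G_in * 100%
Efficiency = (825 - 143) / 825 * 100
Efficiency = 682 / 825 * 100
Efficiency = 82.67%


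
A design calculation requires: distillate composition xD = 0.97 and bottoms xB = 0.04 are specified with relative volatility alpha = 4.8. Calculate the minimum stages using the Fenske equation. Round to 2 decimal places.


N_min = ln((xD*(1-xB))/(xB*(1-xD))) / ln(alpha)
Numerator inside ln: 0.9312 / 0.0012 = 776.0
ln(776.0) = 6.654153
ln(alpha) = ln(4.8) = 1.568616
N_min = 6.654153 / 1.568616 = 4.24


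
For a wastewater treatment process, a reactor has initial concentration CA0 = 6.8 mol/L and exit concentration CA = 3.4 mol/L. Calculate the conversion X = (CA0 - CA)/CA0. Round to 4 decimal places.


X = (CA0 - CA) / CA0
X = (6.8 - 3.4) / 6.8
X = 3.4 / 6.8
X = 0.5000


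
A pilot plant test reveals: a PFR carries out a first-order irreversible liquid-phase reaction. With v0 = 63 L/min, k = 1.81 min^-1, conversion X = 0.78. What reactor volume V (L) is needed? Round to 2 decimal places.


V = (v0/k) * ln(1/(1-X))
V = (63/1.81) * ln(1/(1-0.78))
V = 34.80663 * ln(4.545455)
V = 34.80663 * 1.514128
V = 52.70 L


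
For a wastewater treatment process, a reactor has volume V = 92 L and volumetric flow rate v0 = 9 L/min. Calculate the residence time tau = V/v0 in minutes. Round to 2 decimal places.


tau = V / v0
tau = 92 / 9
tau = 10.22 min


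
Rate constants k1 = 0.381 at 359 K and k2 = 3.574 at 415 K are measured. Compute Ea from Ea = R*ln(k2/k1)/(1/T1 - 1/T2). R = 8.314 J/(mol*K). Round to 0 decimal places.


Ea = R * ln(k2/k1) / (1/T1 - 1/T2)
ln(k2/k1) = ln(3.574/0.381) = 2.2386413
1/T1 - 1/T2 = 1/359 - 1/415 = 0.000375876766
Ea = 8.314 * 2.2386413 / 0.000375876766
Ea = 49516 J/mol


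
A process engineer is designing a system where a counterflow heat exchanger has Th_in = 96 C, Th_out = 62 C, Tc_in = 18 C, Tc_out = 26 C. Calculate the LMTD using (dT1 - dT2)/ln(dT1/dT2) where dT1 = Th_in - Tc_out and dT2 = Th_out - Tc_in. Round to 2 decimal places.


dT1 = Th_in - Tc_out = 96 - 26 = 70
dT2 = Th_out - Tc_in = 62 - 18 = 44
LMTD = (dT1 - dT2) / ln(dT1/dT2)
LMTD = (70 - 44) / ln(70/44)
LMTD = 56.00 K


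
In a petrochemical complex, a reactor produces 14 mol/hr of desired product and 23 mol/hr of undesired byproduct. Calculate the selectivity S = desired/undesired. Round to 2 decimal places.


S = desired product rate / undesired product rate
S = 14 / 23
S = 0.61


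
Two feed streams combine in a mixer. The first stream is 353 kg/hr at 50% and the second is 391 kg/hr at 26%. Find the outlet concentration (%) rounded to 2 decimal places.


Mass balance on solute: F1*x1 + F2*x2 = F3*x3
F3 = F1 + F2 = 353 + 391 = 744 kg/hr
x3 = (F1*x1 + F2*x2)/F3
x3 = (353*0.5 + 391*0.26) / 744
x3 = 37.39%


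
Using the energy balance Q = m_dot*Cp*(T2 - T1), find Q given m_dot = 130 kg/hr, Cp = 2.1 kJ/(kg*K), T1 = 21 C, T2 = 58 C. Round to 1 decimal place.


Q = m_dot * Cp * (T2 - T1)
Q = 130 * 2.1 * (58 - 21)
Q = 130 * 2.1 * 37
Q = 10101.0 kJ/hr


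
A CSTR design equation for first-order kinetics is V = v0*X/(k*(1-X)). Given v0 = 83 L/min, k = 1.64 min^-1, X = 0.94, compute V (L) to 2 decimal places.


V = v0 * X / (k * (1 - X))
V = 83 * 0.94 / (1.64 * (1 - 0.94))
V = 78.02 / (1.64 * 0.06)
V = 78.02 / 0.0984
V = 792.89 L


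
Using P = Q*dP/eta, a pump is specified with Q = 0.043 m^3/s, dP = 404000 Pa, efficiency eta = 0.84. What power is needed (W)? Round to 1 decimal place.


P = Q * dP / eta
P = 0.043 * 404000 / 0.84
P = 17372.0 / 0.84
P = 20681.0 W


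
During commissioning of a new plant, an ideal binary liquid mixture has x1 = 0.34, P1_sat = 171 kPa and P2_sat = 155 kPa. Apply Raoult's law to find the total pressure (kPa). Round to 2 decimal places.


P = x1*P1_sat + x2*P2_sat
x2 = 1 - x1 = 1 - 0.34 = 0.66
P = 0.34*171 + 0.66*155
P = 58.14 + 102.3
P = 160.44 kPa


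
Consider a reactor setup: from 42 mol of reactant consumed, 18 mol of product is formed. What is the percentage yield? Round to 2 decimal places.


Yield = (moles product / moles consumed) * 100%
Yield = (18 / 42) * 100
Yield = 0.4286 * 100
Yield = 42.86%


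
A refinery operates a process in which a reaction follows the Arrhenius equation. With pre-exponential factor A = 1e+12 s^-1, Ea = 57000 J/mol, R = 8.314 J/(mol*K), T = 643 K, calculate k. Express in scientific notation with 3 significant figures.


k = A * exp(-Ea/(R*T))
k = 1e+12 * exp(-57000 / (8.314 * 643))
k = 1e+12 * exp(-10.662373)
k = 2.34e+07


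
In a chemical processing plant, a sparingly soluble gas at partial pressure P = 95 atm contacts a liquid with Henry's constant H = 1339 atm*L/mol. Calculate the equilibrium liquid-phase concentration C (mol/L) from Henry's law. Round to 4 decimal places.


C = P / H
C = 95 / 1339
C = 0.0709 mol/L


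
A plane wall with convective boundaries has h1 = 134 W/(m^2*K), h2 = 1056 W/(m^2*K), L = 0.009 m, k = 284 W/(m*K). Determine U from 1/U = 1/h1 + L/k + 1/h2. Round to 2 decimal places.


1/U = 1/h1 + L/k + 1/h2
1/U = 1/134 + 0.009/284 + 1/1056
1/U = 0.0074626866 + 3.16901e-05 + 0.0009469697
1/U = 0.0084413464
U = 118.46 W/(m^2*K)


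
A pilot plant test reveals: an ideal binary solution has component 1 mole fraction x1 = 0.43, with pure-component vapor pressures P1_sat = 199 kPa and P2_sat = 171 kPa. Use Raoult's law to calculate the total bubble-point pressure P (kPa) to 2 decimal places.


P = x1*P1_sat + x2*P2_sat
x2 = 1 - x1 = 1 - 0.43 = 0.57
P = 0.43*199 + 0.57*171
P = 85.57 + 97.47
P = 183.04 kPa


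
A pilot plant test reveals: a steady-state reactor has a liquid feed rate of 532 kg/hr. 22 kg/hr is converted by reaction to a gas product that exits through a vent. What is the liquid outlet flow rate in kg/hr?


Steady-state mass balance on the main outlet: F_out = F_in - F_removed
F_out = 532 - 22
F_out = 510 kg/hr


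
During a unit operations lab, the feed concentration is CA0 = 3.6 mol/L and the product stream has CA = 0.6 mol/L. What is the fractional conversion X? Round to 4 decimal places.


X = (CA0 - CA) / CA0
X = (3.6 - 0.6) / 3.6
X = 3.0 / 3.6
X = 0.8333


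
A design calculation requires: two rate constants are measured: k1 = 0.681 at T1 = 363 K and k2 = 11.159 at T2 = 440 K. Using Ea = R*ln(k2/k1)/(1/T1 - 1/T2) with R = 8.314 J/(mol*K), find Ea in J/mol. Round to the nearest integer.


Ea = R * ln(k2/k1) / (1/T1 - 1/T2)
ln(k2/k1) = ln(11.159/0.681) = 2.7964393
1/T1 - 1/T2 = 1/363 - 1/440 = 0.000482093664
Ea = 8.314 * 2.7964393 / 0.000482093664
Ea = 48226 J/mol


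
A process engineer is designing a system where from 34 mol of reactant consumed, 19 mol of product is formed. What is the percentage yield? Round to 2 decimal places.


Yield = (moles product / moles consumed) * 100%
Yield = (19 / 34) * 100
Yield = 0.5588 * 100
Yield = 55.88%


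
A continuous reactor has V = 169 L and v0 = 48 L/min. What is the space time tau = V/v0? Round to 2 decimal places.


tau = V / v0
tau = 169 / 48
tau = 3.52 min


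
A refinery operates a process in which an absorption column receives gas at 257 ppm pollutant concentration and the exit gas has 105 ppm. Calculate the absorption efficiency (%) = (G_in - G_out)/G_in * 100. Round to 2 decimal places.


Efficiency = (G_in - G_out) / G_in * 100%
Efficiency = (257 - 105) / 257 * 100
Efficiency = 152 / 257 * 100
Efficiency = 59.14%


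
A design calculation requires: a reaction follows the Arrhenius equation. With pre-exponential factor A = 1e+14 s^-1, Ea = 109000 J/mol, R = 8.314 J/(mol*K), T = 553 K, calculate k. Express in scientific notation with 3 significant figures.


k = A * exp(-Ea/(R*T))
k = 1e+14 * exp(-109000 / (8.314 * 553))
k = 1e+14 * exp(-23.707805)
k = 5.06e+03


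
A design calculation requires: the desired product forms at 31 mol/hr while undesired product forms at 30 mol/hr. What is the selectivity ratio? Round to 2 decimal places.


S = desired product rate / undesired product rate
S = 31 / 30
S = 1.03


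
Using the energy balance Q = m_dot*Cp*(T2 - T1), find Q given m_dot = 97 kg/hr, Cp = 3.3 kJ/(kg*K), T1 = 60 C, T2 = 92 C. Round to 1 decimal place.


Q = m_dot * Cp * (T2 - T1)
Q = 97 * 3.3 * (92 - 60)
Q = 97 * 3.3 * 32
Q = 10243.2 kJ/hr


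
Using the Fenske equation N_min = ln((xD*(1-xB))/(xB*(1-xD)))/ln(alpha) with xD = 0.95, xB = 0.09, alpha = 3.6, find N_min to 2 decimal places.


N_min = ln((xD*(1-xB))/(xB*(1-xD))) / ln(alpha)
Numerator inside ln: 0.8645 / 0.0045 = 192.111111
ln(192.111111) = 5.258074
ln(alpha) = ln(3.6) = 1.280934
N_min = 5.258074 / 1.280934 = 4.10


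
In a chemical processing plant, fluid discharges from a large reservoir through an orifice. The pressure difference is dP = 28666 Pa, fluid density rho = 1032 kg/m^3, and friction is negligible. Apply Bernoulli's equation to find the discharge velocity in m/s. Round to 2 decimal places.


v = sqrt(2*dP/rho)
v = sqrt(2*28666/1032)
v = sqrt(55.554264)
v = 7.45 m/s


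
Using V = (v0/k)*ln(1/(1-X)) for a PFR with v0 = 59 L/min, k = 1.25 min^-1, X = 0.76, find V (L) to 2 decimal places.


V = (v0/k) * ln(1/(1-X))
V = (59/1.25) * ln(1/(1-0.76))
V = 47.2 * ln(4.166667)
V = 47.2 * 1.427116
V = 67.36 L


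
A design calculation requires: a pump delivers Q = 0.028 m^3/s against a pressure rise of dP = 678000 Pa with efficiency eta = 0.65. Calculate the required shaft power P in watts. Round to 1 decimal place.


P = Q * dP / eta
P = 0.028 * 678000 / 0.65
P = 18984.0 / 0.65
P = 29206.2 W


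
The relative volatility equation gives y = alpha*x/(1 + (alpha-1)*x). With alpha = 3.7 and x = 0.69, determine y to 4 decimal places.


y = alpha*x / (1 + (alpha-1)*x)
y = 3.7*0.69 / (1 + (3.7-1)*0.69)
y = 2.553 / (1 + 1.863)
y = 2.553 / 2.863
y = 0.8917


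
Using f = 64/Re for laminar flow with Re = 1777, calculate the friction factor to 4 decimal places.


f = 64 / Re
f = 64 / 1777
f = 0.0360


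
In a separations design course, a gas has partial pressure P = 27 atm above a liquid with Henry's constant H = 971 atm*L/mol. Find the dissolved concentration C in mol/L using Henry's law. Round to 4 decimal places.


C = P / H
C = 27 / 971
C = 0.0278 mol/L


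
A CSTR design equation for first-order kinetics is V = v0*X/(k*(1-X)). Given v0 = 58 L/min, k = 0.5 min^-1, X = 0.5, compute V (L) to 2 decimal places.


V = v0 * X / (k * (1 - X))
V = 58 * 0.5 / (0.5 * (1 - 0.5))
V = 29.0 / (0.5 * 0.5)
V = 29.0 / 0.25
V = 116.00 L


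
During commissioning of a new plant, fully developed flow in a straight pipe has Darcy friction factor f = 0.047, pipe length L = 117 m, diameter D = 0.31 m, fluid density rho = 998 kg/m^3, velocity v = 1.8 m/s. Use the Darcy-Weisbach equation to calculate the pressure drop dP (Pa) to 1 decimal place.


dP = f * (L/D) * (rho*v^2/2)
dP = 0.047 * (117/0.31) * (998*1.8^2/2)
L/D = 377.41935484
rho*v^2/2 = 998*3.24/2 = 1616.76
dP = 0.047 * 377.41935484 * 1616.76
dP = 28679.2 Pa


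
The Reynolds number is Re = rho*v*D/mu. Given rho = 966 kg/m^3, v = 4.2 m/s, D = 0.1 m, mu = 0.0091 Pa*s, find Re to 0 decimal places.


Re = rho * v * D / mu
Re = 966 * 4.2 * 0.1 / 0.0091
Re = 405.72 / 0.0091
Re = 44585


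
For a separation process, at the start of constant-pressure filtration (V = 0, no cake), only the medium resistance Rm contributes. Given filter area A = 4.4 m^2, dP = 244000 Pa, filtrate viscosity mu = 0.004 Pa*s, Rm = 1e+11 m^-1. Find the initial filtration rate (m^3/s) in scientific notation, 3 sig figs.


rate = A * dP / (mu * Rm)
rate = 4.4 * 244000 / (0.004 * 1e+11)
rate = 1073600.0 / 4.000e+08
rate = 2.68e-03 m^3/s


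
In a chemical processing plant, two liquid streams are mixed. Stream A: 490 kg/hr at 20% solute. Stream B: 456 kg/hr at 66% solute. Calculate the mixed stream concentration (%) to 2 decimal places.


Mass balance on solute: F1*x1 + F2*x2 = F3*x3
F3 = F1 + F2 = 490 + 456 = 946 kg/hr
x3 = (F1*x1 + F2*x2)/F3
x3 = (490*0.2 + 456*0.66) / 946
x3 = 42.17%


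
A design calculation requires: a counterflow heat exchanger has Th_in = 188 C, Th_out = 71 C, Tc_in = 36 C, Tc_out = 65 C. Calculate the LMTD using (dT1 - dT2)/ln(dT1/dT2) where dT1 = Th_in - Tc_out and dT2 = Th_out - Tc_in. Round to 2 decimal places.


dT1 = Th_in - Tc_out = 188 - 65 = 123
dT2 = Th_out - Tc_in = 71 - 36 = 35
LMTD = (dT1 - dT2) / ln(dT1/dT2)
LMTD = (123 - 35) / ln(123/35)
LMTD = 70.02 K


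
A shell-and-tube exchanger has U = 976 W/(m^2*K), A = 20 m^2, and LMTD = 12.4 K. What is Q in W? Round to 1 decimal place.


Q = U * A * LMTD
Q = 976 * 20 * 12.4
Q = 242048.0 W


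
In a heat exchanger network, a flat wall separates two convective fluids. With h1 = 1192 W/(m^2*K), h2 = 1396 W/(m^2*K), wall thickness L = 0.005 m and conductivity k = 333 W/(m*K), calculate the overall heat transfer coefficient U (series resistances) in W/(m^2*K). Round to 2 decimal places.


1/U = 1/h1 + L/k + 1/h2
1/U = 1/1192 + 0.005/333 + 1/1396
1/U = 0.0008389262 + 1.5015e-05 + 0.0007163324
1/U = 0.0015702736
U = 636.83 W/(m^2*K)


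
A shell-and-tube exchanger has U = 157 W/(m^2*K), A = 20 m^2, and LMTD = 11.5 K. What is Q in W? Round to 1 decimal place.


Q = U * A * LMTD
Q = 157 * 20 * 11.5
Q = 36110.0 W


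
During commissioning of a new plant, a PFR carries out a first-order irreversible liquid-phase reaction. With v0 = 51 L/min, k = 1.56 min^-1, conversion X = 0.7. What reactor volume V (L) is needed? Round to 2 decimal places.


V = (v0/k) * ln(1/(1-X))
V = (51/1.56) * ln(1/(1-0.7))
V = 32.692308 * ln(3.333333)
V = 32.692308 * 1.203973
V = 39.36 L


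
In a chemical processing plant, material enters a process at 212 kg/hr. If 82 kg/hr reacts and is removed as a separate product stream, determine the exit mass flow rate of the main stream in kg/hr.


Steady-state mass balance on the main outlet: F_out = F_in - F_removed
F_out = 212 - 82
F_out = 130 kg/hr


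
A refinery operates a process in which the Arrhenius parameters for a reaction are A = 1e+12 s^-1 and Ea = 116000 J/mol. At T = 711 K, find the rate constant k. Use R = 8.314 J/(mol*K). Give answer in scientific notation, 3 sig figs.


k = A * exp(-Ea/(R*T))
k = 1e+12 * exp(-116000 / (8.314 * 711))
k = 1e+12 * exp(-19.623586)
k = 3.00e+03


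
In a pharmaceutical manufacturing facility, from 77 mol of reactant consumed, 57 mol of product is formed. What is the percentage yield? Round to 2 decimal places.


Yield = (moles product / moles consumed) * 100%
Yield = (57 / 77) * 100
Yield = 0.7403 * 100
Yield = 74.03%


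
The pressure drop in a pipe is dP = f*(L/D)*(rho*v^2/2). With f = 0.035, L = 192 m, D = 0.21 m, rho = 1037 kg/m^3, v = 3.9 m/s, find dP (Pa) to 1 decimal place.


dP = f * (L/D) * (rho*v^2/2)
dP = 0.035 * (192/0.21) * (1037*3.9^2/2)
L/D = 914.28571429
rho*v^2/2 = 1037*15.21/2 = 7886.385
dP = 0.035 * 914.28571429 * 7886.385
dP = 252364.3 Pa


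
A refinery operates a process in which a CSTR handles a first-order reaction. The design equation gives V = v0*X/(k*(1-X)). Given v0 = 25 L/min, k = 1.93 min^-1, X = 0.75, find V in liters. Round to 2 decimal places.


V = v0 * X / (k * (1 - X))
V = 25 * 0.75 / (1.93 * (1 - 0.75))
V = 18.75 / (1.93 * 0.25)
V = 18.75 / 0.4825
V = 38.86 L


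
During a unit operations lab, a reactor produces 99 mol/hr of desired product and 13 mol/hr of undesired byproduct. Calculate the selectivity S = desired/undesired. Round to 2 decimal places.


S = desired product rate / undesired product rate
S = 99 / 13
S = 7.62


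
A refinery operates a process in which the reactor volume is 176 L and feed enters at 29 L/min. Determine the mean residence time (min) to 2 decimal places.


tau = V / v0
tau = 176 / 29
tau = 6.07 min


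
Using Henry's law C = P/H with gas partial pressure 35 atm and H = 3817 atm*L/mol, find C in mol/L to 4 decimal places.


C = P / H
C = 35 / 3817
C = 0.0092 mol/L


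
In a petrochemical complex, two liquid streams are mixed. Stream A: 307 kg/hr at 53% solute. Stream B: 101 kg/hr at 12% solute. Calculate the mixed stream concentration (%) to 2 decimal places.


Mass balance on solute: F1*x1 + F2*x2 = F3*x3
F3 = F1 + F2 = 307 + 101 = 408 kg/hr
x3 = (F1*x1 + F2*x2)/F3
x3 = (307*0.53 + 101*0.12) / 408
x3 = 42.85%


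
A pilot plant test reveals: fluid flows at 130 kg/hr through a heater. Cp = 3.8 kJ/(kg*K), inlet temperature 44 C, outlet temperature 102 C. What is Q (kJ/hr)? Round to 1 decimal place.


Q = m_dot * Cp * (T2 - T1)
Q = 130 * 3.8 * (102 - 44)
Q = 130 * 3.8 * 58
Q = 28652.0 kJ/hr


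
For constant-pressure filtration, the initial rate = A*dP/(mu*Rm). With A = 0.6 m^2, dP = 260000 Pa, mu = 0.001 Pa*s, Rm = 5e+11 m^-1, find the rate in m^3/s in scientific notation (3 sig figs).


rate = A * dP / (mu * Rm)
rate = 0.6 * 260000 / (0.001 * 5e+11)
rate = 156000.0 / 5.000e+08
rate = 3.12e-04 m^3/s


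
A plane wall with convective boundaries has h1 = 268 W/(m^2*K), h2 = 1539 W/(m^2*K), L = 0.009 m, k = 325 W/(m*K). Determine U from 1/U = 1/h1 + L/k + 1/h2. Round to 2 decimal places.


1/U = 1/h1 + L/k + 1/h2
1/U = 1/268 + 0.009/325 + 1/1539
1/U = 0.0037313433 + 2.76923e-05 + 0.0006497726
1/U = 0.0044088082
U = 226.82 W/(m^2*K)


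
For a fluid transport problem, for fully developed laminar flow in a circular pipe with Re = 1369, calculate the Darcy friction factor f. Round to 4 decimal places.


f = 64 / Re
f = 64 / 1369
f = 0.0467


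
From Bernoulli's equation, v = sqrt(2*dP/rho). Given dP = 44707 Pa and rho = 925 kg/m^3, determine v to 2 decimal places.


v = sqrt(2*dP/rho)
v = sqrt(2*44707/925)
v = sqrt(96.663784)
v = 9.83 m/s


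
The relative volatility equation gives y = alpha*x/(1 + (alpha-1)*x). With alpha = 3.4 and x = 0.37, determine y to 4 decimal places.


y = alpha*x / (1 + (alpha-1)*x)
y = 3.4*0.37 / (1 + (3.4-1)*0.37)
y = 1.258 / (1 + 0.888)
y = 1.258 / 1.888
y = 0.6663


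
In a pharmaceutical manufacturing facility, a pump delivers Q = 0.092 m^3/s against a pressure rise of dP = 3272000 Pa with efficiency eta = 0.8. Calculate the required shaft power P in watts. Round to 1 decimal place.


P = Q * dP / eta
P = 0.092 * 3272000 / 0.8
P = 301024.0 / 0.8
P = 376280.0 W


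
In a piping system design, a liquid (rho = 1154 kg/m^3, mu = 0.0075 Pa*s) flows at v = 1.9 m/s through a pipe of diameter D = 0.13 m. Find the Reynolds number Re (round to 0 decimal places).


Re = rho * v * D / mu
Re = 1154 * 1.9 * 0.13 / 0.0075
Re = 285.038 / 0.0075
Re = 38005


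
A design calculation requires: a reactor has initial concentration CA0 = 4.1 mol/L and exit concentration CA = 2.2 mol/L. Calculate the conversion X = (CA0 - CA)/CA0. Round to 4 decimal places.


X = (CA0 - CA) / CA0
X = (4.1 - 2.2) / 4.1
X = 1.9 / 4.1
X = 0.4634


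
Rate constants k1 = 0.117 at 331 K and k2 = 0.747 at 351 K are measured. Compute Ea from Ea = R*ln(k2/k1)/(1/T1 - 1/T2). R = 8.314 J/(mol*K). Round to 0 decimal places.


Ea = R * ln(k2/k1) / (1/T1 - 1/T2)
ln(k2/k1) = ln(0.747/0.117) = 1.8538913
1/T1 - 1/T2 = 1/331 - 1/351 = 0.000172145187
Ea = 8.314 * 1.8538913 / 0.000172145187
Ea = 89536 J/mol


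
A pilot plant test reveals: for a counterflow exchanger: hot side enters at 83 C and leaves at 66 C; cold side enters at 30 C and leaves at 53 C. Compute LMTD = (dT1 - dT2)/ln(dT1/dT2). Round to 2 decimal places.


dT1 = Th_in - Tc_out = 83 - 53 = 30
dT2 = Th_out - Tc_in = 66 - 30 = 36
LMTD = (dT1 - dT2) / ln(dT1/dT2)
LMTD = (30 - 36) / ln(30/36)
LMTD = 32.91 K


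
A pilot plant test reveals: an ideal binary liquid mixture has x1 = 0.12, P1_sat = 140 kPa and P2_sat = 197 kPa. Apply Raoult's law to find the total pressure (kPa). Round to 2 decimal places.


P = x1*P1_sat + x2*P2_sat
x2 = 1 - x1 = 1 - 0.12 = 0.88
P = 0.12*140 + 0.88*197
P = 16.8 + 173.36
P = 190.16 kPa


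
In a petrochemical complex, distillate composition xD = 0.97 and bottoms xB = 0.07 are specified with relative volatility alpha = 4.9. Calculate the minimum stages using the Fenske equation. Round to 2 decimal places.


N_min = ln((xD*(1-xB))/(xB*(1-xD))) / ln(alpha)
Numerator inside ln: 0.9021 / 0.0021 = 429.571429
ln(429.571429) = 6.062788
ln(alpha) = ln(4.9) = 1.589235
N_min = 6.062788 / 1.589235 = 3.81


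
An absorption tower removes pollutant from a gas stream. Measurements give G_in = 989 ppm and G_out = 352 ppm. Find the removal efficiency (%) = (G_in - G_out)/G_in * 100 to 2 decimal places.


Efficiency = (G_in - G_out) / G_in * 100%
Efficiency = (989 - 352) / 989 * 100
Efficiency = 637 / 989 * 100
Efficiency = 64.41%


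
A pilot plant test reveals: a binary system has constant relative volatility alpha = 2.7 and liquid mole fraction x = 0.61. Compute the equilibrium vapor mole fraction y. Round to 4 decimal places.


y = alpha*x / (1 + (alpha-1)*x)
y = 2.7*0.61 / (1 + (2.7-1)*0.61)
y = 1.647 / (1 + 1.037)
y = 1.647 / 2.037
y = 0.8085


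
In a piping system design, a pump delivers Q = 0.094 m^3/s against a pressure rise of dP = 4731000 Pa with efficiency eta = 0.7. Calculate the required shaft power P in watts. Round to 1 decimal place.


P = Q * dP / eta
P = 0.094 * 4731000 / 0.7
P = 444714.0 / 0.7
P = 635305.7 W


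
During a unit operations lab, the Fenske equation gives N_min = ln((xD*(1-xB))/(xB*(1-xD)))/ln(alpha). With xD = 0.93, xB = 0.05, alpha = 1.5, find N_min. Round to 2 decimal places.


N_min = ln((xD*(1-xB))/(xB*(1-xD))) / ln(alpha)
Numerator inside ln: 0.8835 / 0.0035 = 252.428571
ln(252.428571) = 5.531128
ln(alpha) = ln(1.5) = 0.405465
N_min = 5.531128 / 0.405465 = 13.64


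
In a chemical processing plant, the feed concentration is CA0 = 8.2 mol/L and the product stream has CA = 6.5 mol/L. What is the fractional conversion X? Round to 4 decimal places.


X = (CA0 - CA) / CA0
X = (8.2 - 6.5) / 8.2
X = 1.7 / 8.2
X = 0.2073


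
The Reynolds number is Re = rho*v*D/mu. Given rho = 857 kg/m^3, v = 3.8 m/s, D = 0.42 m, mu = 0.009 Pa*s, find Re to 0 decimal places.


Re = rho * v * D / mu
Re = 857 * 3.8 * 0.42 / 0.009
Re = 1367.772 / 0.009
Re = 151975


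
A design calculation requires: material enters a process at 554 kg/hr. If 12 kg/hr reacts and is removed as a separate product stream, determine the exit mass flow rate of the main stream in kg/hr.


Steady-state mass balance on the main outlet: F_out = F_in - F_removed
F_out = 554 - 12
F_out = 542 kg/hr


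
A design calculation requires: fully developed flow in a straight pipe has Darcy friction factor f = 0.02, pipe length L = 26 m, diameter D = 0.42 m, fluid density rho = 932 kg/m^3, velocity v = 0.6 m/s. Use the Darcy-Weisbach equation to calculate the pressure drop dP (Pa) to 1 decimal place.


dP = f * (L/D) * (rho*v^2/2)
dP = 0.02 * (26/0.42) * (932*0.6^2/2)
L/D = 61.9047619
rho*v^2/2 = 932*0.36/2 = 167.76
dP = 0.02 * 61.9047619 * 167.76
dP = 207.7 Pa


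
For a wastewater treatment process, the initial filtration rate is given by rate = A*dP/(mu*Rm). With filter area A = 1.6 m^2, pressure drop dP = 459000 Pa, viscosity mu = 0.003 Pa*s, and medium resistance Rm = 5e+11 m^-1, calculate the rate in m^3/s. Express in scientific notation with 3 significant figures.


rate = A * dP / (mu * Rm)
rate = 1.6 * 459000 / (0.003 * 5e+11)
rate = 734400.0 / 1.500e+09
rate = 4.90e-04 m^3/s


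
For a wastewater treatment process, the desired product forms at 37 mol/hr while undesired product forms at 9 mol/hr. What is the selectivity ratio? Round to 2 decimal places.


S = desired product rate / undesired product rate
S = 37 / 9
S = 4.11


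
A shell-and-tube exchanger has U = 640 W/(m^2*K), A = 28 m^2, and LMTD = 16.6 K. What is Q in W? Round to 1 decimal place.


Q = U * A * LMTD
Q = 640 * 28 * 16.6
Q = 297472.0 W


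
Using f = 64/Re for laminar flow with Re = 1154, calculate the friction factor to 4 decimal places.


f = 64 / Re
f = 64 / 1154
f = 0.0555


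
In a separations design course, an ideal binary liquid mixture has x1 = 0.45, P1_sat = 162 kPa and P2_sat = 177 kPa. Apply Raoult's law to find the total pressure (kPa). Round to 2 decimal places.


P = x1*P1_sat + x2*P2_sat
x2 = 1 - x1 = 1 - 0.45 = 0.55
P = 0.45*162 + 0.55*177
P = 72.9 + 97.35
P = 170.25 kPa


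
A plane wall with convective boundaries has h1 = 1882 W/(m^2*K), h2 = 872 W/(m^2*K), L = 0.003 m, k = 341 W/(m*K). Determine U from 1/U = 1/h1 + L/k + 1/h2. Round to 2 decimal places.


1/U = 1/h1 + L/k + 1/h2
1/U = 1/1882 + 0.003/341 + 1/872
1/U = 0.0005313496 + 8.7977e-06 + 0.001146789
1/U = 0.0016869363
U = 592.79 W/(m^2*K)


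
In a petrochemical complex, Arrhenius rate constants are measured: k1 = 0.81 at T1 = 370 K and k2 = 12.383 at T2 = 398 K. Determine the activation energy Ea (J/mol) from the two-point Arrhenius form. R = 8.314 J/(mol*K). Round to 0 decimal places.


Ea = R * ln(k2/k1) / (1/T1 - 1/T2)
ln(k2/k1) = ln(12.383/0.81) = 2.7270456
1/T1 - 1/T2 = 1/370 - 1/398 = 0.000190139889
Ea = 8.314 * 2.7270456 / 0.000190139889
Ea = 119242 J/mol


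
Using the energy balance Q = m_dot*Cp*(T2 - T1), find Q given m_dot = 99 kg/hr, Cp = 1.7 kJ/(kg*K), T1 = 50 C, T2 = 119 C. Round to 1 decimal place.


Q = m_dot * Cp * (T2 - T1)
Q = 99 * 1.7 * (119 - 50)
Q = 99 * 1.7 * 69
Q = 11612.7 kJ/hr


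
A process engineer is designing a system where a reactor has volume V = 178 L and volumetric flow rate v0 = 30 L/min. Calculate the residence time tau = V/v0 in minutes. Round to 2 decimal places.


tau = V / v0
tau = 178 / 30
tau = 5.93 min


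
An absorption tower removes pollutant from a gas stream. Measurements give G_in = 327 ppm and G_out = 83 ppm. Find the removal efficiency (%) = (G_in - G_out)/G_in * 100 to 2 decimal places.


Efficiency = (G_in - G_out) / G_in * 100%
Efficiency = (327 - 83) / 327 * 100
Efficiency = 244 / 327 * 100
Efficiency = 74.62%


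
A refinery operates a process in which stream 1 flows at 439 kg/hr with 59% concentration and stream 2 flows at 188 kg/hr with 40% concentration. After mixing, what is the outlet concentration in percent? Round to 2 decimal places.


Mass balance on solute: F1*x1 + F2*x2 = F3*x3
F3 = F1 + F2 = 439 + 188 = 627 kg/hr
x3 = (F1*x1 + F2*x2)/F3
x3 = (439*0.59 + 188*0.4) / 627
x3 = 53.30%


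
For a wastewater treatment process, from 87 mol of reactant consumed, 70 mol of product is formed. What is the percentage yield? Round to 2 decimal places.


Yield = (moles product / moles consumed) * 100%
Yield = (70 / 87) * 100
Yield = 0.8046 * 100
Yield = 80.46%


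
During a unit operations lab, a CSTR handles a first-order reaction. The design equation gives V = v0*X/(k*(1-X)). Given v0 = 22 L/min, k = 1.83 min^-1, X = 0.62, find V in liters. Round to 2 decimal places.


V = v0 * X / (k * (1 - X))
V = 22 * 0.62 / (1.83 * (1 - 0.62))
V = 13.64 / (1.83 * 0.38)
V = 13.64 / 0.6954
V = 19.61 L


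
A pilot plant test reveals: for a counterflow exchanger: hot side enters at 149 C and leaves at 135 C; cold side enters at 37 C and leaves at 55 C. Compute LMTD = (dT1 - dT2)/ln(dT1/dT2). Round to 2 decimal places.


dT1 = Th_in - Tc_out = 149 - 55 = 94
dT2 = Th_out - Tc_in = 135 - 37 = 98
LMTD = (dT1 - dT2) / ln(dT1/dT2)
LMTD = (94 - 98) / ln(94/98)
LMTD = 95.99 K


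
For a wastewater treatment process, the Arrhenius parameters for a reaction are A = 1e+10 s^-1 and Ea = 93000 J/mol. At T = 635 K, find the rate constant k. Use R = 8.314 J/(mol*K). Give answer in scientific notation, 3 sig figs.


k = A * exp(-Ea/(R*T))
k = 1e+10 * exp(-93000 / (8.314 * 635))
k = 1e+10 * exp(-17.615672)
k = 2.24e+02


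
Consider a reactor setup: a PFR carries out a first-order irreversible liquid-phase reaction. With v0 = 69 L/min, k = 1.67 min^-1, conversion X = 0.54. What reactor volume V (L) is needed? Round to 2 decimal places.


V = (v0/k) * ln(1/(1-X))
V = (69/1.67) * ln(1/(1-0.54))
V = 41.317365 * ln(2.173913)
V = 41.317365 * 0.776529
V = 32.08 L


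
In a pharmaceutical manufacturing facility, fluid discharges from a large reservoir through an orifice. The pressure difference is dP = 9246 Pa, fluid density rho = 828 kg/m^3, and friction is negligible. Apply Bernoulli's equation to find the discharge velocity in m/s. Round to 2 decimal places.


v = sqrt(2*dP/rho)
v = sqrt(2*9246/828)
v = sqrt(22.333333)
v = 4.73 m/s


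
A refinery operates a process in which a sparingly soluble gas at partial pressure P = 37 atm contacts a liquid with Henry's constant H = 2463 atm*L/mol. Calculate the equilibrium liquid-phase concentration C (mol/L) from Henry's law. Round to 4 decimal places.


C = P / H
C = 37 / 2463
C = 0.0150 mol/L


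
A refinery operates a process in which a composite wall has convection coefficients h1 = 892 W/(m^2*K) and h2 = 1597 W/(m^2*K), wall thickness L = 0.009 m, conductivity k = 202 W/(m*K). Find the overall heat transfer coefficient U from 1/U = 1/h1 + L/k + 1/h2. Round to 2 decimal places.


1/U = 1/h1 + L/k + 1/h2
1/U = 1/892 + 0.009/202 + 1/1597
1/U = 0.0011210762 + 4.45545e-05 + 0.0006261741
1/U = 0.0017918048
U = 558.10 W/(m^2*K)


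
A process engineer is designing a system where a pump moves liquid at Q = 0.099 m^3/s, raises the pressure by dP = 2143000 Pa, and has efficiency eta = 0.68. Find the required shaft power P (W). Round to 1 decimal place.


P = Q * dP / eta
P = 0.099 * 2143000 / 0.68
P = 212157.0 / 0.68
P = 311995.6 W


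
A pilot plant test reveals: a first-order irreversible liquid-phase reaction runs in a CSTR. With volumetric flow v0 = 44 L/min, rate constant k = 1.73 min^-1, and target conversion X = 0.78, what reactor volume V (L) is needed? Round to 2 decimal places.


V = v0 * X / (k * (1 - X))
V = 44 * 0.78 / (1.73 * (1 - 0.78))
V = 34.32 / (1.73 * 0.22)
V = 34.32 / 0.3806
V = 90.17 L


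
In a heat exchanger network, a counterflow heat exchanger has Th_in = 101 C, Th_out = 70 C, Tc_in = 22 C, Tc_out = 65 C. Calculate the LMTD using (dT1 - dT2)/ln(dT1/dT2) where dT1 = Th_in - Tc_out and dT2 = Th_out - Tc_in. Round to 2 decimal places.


dT1 = Th_in - Tc_out = 101 - 65 = 36
dT2 = Th_out - Tc_in = 70 - 22 = 48
LMTD = (dT1 - dT2) / ln(dT1/dT2)
LMTD = (36 - 48) / ln(36/48)
LMTD = 41.71 K


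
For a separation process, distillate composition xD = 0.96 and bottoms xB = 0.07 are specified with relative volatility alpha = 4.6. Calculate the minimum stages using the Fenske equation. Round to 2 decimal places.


N_min = ln((xD*(1-xB))/(xB*(1-xD))) / ln(alpha)
Numerator inside ln: 0.8928 / 0.0028 = 318.857143
ln(318.857143) = 5.764743
ln(alpha) = ln(4.6) = 1.526056
N_min = 5.764743 / 1.526056 = 3.78


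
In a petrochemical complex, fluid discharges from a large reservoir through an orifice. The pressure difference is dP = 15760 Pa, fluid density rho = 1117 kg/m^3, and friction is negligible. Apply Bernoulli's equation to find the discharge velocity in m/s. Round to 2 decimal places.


v = sqrt(2*dP/rho)
v = sqrt(2*15760/1117)
v = sqrt(28.218442)
v = 5.31 m/s


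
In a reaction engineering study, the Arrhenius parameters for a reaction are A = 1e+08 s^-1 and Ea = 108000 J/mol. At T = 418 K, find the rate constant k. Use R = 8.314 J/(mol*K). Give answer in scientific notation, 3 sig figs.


k = A * exp(-Ea/(R*T))
k = 1e+08 * exp(-108000 / (8.314 * 418))
k = 1e+08 * exp(-31.076883)
k = 3.19e-06


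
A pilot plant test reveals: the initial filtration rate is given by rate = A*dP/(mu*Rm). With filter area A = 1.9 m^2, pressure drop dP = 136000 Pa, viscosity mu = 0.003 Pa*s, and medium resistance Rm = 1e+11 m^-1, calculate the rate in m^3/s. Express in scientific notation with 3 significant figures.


rate = A * dP / (mu * Rm)
rate = 1.9 * 136000 / (0.003 * 1e+11)
rate = 258400.0 / 3.000e+08
rate = 8.61e-04 m^3/s


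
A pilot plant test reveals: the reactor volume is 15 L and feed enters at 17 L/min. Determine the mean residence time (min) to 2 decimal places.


tau = V / v0
tau = 15 / 17
tau = 0.88 min


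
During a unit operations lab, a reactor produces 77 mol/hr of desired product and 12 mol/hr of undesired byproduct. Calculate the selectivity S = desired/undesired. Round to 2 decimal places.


S = desired product rate / undesired product rate
S = 77 / 12
S = 6.42


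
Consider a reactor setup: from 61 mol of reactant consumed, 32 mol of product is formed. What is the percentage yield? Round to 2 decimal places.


Yield = (moles product / moles consumed) * 100%
Yield = (32 / 61) * 100
Yield = 0.5246 * 100
Yield = 52.46%


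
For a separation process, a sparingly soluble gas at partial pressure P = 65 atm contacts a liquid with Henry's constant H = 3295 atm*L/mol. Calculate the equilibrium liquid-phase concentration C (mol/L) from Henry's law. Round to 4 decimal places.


C = P / H
C = 65 / 3295
C = 0.0197 mol/L


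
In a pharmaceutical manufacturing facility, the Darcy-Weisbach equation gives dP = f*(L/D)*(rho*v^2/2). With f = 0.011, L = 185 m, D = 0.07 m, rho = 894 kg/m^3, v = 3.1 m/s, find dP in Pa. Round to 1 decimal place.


dP = f * (L/D) * (rho*v^2/2)
dP = 0.011 * (185/0.07) * (894*3.1^2/2)
L/D = 2642.85714286
rho*v^2/2 = 894*9.61/2 = 4295.67
dP = 0.011 * 2642.85714286 * 4295.67
dP = 124881.3 Pa


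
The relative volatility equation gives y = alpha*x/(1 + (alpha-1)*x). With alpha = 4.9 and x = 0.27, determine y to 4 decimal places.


y = alpha*x / (1 + (alpha-1)*x)
y = 4.9*0.27 / (1 + (4.9-1)*0.27)
y = 1.323 / (1 + 1.053)
y = 1.323 / 2.053
y = 0.6444
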